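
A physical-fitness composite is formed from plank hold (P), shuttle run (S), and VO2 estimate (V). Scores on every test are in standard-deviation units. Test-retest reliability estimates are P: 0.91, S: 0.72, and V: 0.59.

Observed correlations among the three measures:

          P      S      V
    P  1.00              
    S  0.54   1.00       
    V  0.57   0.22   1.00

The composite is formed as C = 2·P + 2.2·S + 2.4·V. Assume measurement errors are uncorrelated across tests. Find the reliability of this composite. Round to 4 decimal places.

0.8498

Var(C) = 2² + 2.2² + 2.4² + 2·[4.4·0.54 + 4.8·0.57 + 5.28·0.22] = 14.6 + 12.5472 = 27.1472.
Because errors are independent across components, Cov(Tᵢ,Tⱼ) = Cov(Xᵢ,Xⱼ); the off-diagonal part of the true-score variance is the same as above.
True-score variance = [2²·0.91 + 2.2²·0.72 + 2.4²·0.59] + 12.5472 = 10.5232 + 12.5472 = 23.0704.
Reliability = 23.0704 / 27.1472 = 0.8498.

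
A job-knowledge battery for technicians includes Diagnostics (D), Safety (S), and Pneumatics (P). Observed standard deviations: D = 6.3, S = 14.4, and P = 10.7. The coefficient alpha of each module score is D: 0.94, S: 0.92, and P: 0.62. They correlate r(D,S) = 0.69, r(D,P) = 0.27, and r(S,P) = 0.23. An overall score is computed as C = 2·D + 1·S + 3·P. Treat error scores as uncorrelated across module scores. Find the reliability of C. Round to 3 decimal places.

Var(C) = 2²·6.3² + 14.4² + 3²·10.7² + 2·[2·6.3·14.4·0.69 + 6·6.3·10.7·0.27 + 3·14.4·10.7·0.23] = 1396.53 + 681.426 = 2077.96.
Because errors are independent across components, Cov(Tᵢ,Tⱼ) = Cov(Xᵢ,Xⱼ); the off-diagonal part of the true-score variance is the same as above.
True-score variance = [2²·6.3²·0.94 + 14.4²·0.92 + 3²·10.7²·0.62] + 681.426 = 978.86 + 681.426 = 1660.29.
Reliability = 1660.29 / 2077.96 = 0.799.

0.799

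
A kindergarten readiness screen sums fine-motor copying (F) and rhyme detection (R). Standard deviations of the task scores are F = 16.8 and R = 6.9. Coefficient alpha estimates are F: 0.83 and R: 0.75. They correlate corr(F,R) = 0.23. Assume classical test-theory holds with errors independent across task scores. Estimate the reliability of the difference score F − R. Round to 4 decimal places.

0.7834

Var(F−R) = 16.8² + 6.9² − 2·16.8·6.9·0.23 = 329.85 − 53.3232 = 276.527.
Because errors are independent across components, Cov(Tᵢ,Tⱼ) = Cov(Xᵢ,Xⱼ); the off-diagonal part of the true-score variance is the same as above.
True-score variance = [16.8²·0.83 + 6.9²·0.75] − 53.3232 = 269.967 − 53.3232 = 216.643.
Reliability = 216.643 / 276.527 = 0.7834.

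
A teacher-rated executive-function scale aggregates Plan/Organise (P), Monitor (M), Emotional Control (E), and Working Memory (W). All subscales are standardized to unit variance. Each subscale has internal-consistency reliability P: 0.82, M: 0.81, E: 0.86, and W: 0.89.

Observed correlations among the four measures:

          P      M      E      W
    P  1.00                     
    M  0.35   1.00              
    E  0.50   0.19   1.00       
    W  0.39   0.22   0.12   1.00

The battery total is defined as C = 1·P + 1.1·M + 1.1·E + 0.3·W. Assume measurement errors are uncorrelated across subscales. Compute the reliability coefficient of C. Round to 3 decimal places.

Var(C) = 1 + 1.1² + 1.1² + 0.3² + 2·[1.1·0.35 + 1.1·0.50 + 0.3·0.39 + 1.21·0.19 + 0.33·0.22 + 0.33·0.12] = 3.51 + 2.7882 = 6.2982.
Under uncorrelated errors the observed covariances equal the true-score covariances, so only the own-variance terms attenuate.
True-score variance = [0.82 + 1.1²·0.81 + 1.1²·0.86 + 0.3²·0.89] + 2.7882 = 2.9208 + 2.7882 = 5.709.
Reliability = 5.709 / 6.2982 = 0.906.

0.906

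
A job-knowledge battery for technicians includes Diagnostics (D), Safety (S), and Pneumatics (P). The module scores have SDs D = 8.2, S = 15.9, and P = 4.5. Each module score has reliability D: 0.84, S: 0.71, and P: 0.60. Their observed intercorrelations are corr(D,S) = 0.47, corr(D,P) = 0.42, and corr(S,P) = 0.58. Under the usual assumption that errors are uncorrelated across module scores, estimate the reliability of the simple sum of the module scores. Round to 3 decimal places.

0.840

Var(D+S+P) = 8.2² + 15.9² + 4.5² + 2·[8.2·15.9·0.47 + 8.2·4.5·0.42 + 15.9·4.5·0.58] = 340.3 + 236.551 = 576.851.
With uncorrelated errors the cross-covariances are all true-score covariance, so they carry over unchanged; only the diagonal terms shrink to ρᵢσᵢ².
True-score variance = [8.2²·0.84 + 15.9²·0.71 + 4.5²·0.60] + 236.551 = 248.127 + 236.551 = 484.678.
Reliability = 484.678 / 576.851 = 0.840.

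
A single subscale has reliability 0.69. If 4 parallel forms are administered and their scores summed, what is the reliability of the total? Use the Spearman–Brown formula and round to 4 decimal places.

0.8990

ρ_k = kρ / (1 + (k−1)ρ) = 4·0.69 / (1 + 3·0.69) = 2.760 / 3.070 = 0.8990.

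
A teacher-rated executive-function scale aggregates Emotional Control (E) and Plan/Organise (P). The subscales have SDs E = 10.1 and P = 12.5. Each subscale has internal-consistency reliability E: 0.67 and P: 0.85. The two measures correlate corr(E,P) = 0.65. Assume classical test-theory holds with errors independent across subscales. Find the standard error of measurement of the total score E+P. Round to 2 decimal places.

Var(total) = 258.26 + 164.125 = 422.385.
True-score variance = 201.159 + 164.125 = 365.284, so reliability = 0.8648.
Error variance = 422.385 − 365.284 = 57.1008; SEM = √57.1008 = 7.56.

7.56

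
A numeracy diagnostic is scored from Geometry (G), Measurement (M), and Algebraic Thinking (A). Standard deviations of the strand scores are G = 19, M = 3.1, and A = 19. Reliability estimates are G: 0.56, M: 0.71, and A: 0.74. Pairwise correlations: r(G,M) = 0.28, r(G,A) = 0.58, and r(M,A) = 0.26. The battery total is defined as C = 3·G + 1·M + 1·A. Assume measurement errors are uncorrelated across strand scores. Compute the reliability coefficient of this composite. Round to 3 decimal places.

0.695

Var(C) = 3²·19² + 3.1² + 19² + 2·[3·19·3.1·0.28 + 3·19·19·0.58 + 3.1·19·0.26] = 3619.61 + 1385.86 = 5005.47.
Because errors are independent across components, Cov(Tᵢ,Tⱼ) = Cov(Xᵢ,Xⱼ); the off-diagonal part of the true-score variance is the same as above.
True-score variance = [3²·19²·0.56 + 3.1²·0.71 + 19²·0.74] + 1385.86 = 2093.4 + 1385.86 = 3479.26.
Reliability = 3479.26 / 5005.47 = 0.695.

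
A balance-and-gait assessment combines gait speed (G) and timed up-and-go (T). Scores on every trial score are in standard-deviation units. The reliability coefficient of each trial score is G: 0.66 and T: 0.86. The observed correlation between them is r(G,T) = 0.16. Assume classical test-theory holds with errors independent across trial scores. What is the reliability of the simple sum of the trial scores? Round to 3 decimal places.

Var(G+T) = 2 + 2·[0.16] = 2 + 0.32 = 2.32.
Because errors are independent across components, Cov(Tᵢ,Tⱼ) = Cov(Xᵢ,Xⱼ); the off-diagonal part of the true-score variance is the same as above.
True-score variance = [0.66 + 0.86] + 0.32 = 1.52 + 0.32 = 1.84.
Reliability = 1.84 / 2.32 = 0.793.

0.793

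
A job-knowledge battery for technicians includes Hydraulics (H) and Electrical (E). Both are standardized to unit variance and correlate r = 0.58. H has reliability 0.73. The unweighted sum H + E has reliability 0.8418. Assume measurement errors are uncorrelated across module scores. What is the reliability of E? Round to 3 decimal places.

0.770

Var(H+E) = 2 + 2·0.58 = 3.160.
True-score variance = ρ_H + ρ_E + 2·0.58, so 0.8418 = (0.73 + ρ_E + 1.16) / 3.160.
ρ_E = 0.8418·3.160 − 0.73 − 1.16 = 0.770.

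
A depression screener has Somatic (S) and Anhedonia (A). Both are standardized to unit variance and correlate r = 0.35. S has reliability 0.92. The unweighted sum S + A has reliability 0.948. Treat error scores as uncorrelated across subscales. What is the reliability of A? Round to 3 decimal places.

0.940

Var(S+A) = 2 + 2·0.35 = 2.700.
True-score variance = ρ_S + ρ_A + 2·0.35, so 0.948 = (0.92 + ρ_A + 0.70) / 2.700.
ρ_A = 0.948·2.700 − 0.92 − 0.70 = 0.940.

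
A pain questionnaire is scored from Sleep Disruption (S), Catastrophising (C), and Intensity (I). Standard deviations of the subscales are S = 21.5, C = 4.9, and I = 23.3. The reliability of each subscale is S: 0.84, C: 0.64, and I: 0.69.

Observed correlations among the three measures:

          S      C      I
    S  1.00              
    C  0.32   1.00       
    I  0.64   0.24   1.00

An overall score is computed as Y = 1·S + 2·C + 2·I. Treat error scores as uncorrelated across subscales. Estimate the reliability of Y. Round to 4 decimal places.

0.8210

Var(Y) = 21.5² + 2²·4.9² + 2²·23.3² + 2·[2·21.5·4.9·0.32 + 2·21.5·23.3·0.64 + 4·4.9·23.3·0.24] = 2729.85 + 1636.49 = 4366.34.
Under uncorrelated errors the observed covariances equal the true-score covariances, so only the own-variance terms attenuate.
True-score variance = [21.5²·0.84 + 2²·4.9²·0.64 + 2²·23.3²·0.69] + 1636.49 = 1948.13 + 1636.49 = 3584.62.
Reliability = 3584.62 / 4366.34 = 0.8210.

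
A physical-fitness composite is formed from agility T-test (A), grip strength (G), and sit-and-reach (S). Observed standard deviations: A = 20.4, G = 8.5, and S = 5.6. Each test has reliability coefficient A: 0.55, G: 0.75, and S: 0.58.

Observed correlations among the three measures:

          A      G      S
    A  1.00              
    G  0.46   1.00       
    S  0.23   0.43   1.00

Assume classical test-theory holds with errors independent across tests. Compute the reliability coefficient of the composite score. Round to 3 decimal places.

Var(A+G+S) = 20.4² + 8.5² + 5.6² + 2·[20.4·8.5·0.46 + 20.4·5.6·0.23 + 8.5·5.6·0.43] = 519.77 + 253.014 = 772.784.
Because errors are independent across components, Cov(Tᵢ,Tⱼ) = Cov(Xᵢ,Xⱼ); the off-diagonal part of the true-score variance is the same as above.
True-score variance = [20.4²·0.55 + 8.5²·0.75 + 5.6²·0.58] + 253.014 = 301.264 + 253.014 = 554.279.
Reliability = 554.279 / 772.784 = 0.717.

0.717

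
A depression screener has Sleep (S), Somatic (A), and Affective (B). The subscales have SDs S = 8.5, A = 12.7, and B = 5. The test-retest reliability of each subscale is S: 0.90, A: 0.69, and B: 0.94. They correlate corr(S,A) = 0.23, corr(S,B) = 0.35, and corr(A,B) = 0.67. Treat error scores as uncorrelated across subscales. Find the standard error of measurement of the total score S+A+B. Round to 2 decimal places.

Var(total) = 258.54 + 164.497 = 423.037.
True-score variance = 199.815 + 164.497 = 364.312, so reliability = 0.8612.
Error variance = 423.037 − 364.312 = 58.7249; SEM = √58.7249 = 7.66.

7.66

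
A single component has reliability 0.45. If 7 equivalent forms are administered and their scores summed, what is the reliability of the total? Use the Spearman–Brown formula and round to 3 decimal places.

ρ_k = kρ / (1 + (k−1)ρ) = 7·0.45 / (1 + 6·0.45) = 3.150 / 3.700 = 0.851.

0.851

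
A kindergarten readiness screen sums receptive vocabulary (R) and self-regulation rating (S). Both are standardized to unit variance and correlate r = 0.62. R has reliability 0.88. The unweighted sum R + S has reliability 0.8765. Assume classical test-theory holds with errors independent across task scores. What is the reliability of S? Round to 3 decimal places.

Var(R+S) = 2 + 2·0.62 = 3.240.
True-score variance = ρ_R + ρ_S + 2·0.62, so 0.8765 = (0.88 + ρ_S + 1.24) / 3.240.
ρ_S = 0.8765·3.240 − 0.88 − 1.24 = 0.720.

0.720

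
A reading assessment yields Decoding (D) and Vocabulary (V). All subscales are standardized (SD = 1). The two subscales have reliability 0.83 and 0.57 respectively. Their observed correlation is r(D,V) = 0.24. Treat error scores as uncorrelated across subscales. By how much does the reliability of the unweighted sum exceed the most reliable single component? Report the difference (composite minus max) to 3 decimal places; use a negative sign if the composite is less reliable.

Var(sum) = 2 + 0.48 = 2.48; true-score variance = 1.4 + 0.48 = 1.88; composite reliability = 0.7581.
Max component reliability = 0.8300.
Difference = 0.7581 − 0.8300 = -0.072.

-0.072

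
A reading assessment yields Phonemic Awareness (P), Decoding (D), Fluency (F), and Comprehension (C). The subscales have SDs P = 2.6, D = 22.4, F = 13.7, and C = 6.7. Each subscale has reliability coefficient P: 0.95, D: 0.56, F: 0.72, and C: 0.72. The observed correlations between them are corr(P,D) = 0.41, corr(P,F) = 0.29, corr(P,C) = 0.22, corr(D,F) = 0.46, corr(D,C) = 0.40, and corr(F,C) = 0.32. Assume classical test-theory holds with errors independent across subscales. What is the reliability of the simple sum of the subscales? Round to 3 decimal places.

0.776

Var(P+D+F+C) = 2.6² + 22.4² + 13.7² + 6.7² + 2·[2.6·22.4·0.41 + 2.6·13.7·0.29 + 2.6·6.7·0.22 + 22.4·13.7·0.46 + 22.4·6.7·0.40 + 13.7·6.7·0.32] = 741.1 + 537.22 = 1278.32.
Under uncorrelated errors the observed covariances equal the true-score covariances, so only the own-variance terms attenuate.
True-score variance = [2.6²·0.95 + 22.4²·0.56 + 13.7²·0.72 + 6.7²·0.72] + 537.22 = 454.865 + 537.22 = 992.086.
Reliability = 992.086 / 1278.32 = 0.776.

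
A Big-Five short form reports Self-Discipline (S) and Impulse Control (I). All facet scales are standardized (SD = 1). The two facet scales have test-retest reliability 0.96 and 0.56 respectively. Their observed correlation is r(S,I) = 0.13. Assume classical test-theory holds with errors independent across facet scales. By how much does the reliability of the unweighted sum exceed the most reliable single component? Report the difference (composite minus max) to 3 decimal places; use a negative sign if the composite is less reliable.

Var(sum) = 2 + 0.26 = 2.26; true-score variance = 1.52 + 0.26 = 1.78; composite reliability = 0.7876.
Max component reliability = 0.9600.
Difference = 0.7876 − 0.9600 = -0.172.

-0.172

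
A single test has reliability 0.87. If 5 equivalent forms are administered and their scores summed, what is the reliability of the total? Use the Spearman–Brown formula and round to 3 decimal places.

ρ_k = kρ / (1 + (k−1)ρ) = 5·0.87 / (1 + 4·0.87) = 4.350 / 4.480 = 0.971.

0.971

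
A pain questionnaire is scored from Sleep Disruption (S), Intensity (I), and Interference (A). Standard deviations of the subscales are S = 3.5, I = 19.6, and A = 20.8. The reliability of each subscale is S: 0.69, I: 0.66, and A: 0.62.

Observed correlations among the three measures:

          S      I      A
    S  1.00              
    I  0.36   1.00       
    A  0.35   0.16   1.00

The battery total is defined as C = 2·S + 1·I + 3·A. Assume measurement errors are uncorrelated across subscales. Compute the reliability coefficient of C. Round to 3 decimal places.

Var(C) = 2²·3.5² + 19.6² + 3²·20.8² + 2·[2·3.5·19.6·0.36 + 6·3.5·20.8·0.35 + 3·19.6·20.8·0.16] = 4326.92 + 795.917 = 5122.84.
Because errors are independent across components, Cov(Tᵢ,Tⱼ) = Cov(Xᵢ,Xⱼ); the off-diagonal part of the true-score variance is the same as above.
True-score variance = [2²·3.5²·0.69 + 19.6²·0.66 + 3²·20.8²·0.62] + 795.917 = 2701.49 + 795.917 = 3497.4.
Reliability = 3497.4 / 5122.84 = 0.683.

0.683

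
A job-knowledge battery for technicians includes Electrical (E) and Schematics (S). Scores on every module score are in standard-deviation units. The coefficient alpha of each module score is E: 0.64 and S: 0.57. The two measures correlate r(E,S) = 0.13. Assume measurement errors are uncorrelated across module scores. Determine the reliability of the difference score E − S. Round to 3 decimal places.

0.546

Var(E−S) = 1 + 1 − 2·0.13 = 2 − 0.26 = 1.74.
Under uncorrelated errors the observed covariances equal the true-score covariances, so only the own-variance terms attenuate.
True-score variance = [0.64 + 0.57] − 0.26 = 1.21 − 0.26 = 0.95.
Reliability = 0.95 / 1.74 = 0.546.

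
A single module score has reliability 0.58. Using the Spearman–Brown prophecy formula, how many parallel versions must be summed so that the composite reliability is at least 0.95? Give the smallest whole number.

k ≥ ρ*(1−ρ₁)/(ρ₁(1−ρ*)) = 0.95·0.42 / (0.58·0.05) = 13.759.
Smallest integer k = 14.

14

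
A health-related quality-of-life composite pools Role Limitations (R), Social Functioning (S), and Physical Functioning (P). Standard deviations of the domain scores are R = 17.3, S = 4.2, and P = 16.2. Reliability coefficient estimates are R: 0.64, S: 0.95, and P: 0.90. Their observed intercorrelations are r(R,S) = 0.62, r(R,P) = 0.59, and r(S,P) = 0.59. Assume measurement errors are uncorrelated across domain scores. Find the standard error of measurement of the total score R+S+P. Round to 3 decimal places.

Var(total) = 579.37 + 501.092 = 1080.46.
True-score variance = 444.5 + 501.092 = 945.592, so reliability = 0.8752.
Error variance = 1080.46 − 945.592 = 134.87; SEM = √134.87 = 11.613.

11.613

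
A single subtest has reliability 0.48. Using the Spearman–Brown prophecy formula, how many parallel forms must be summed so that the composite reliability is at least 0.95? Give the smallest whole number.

21

k ≥ ρ*(1−ρ₁)/(ρ₁(1−ρ*)) = 0.95·0.52 / (0.48·0.05) = 20.583.
Smallest integer k = 21.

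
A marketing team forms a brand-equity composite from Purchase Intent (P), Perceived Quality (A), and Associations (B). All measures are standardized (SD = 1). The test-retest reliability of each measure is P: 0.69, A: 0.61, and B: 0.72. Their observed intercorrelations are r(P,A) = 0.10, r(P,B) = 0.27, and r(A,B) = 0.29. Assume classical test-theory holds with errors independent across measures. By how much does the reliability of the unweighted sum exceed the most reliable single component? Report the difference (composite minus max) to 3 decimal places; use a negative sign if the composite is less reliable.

Var(sum) = 3 + 1.32 = 4.32; true-score variance = 2.02 + 1.32 = 3.34; composite reliability = 0.7731.
Max component reliability = 0.7200.
Difference = 0.7731 − 0.7200 = 0.053.

0.053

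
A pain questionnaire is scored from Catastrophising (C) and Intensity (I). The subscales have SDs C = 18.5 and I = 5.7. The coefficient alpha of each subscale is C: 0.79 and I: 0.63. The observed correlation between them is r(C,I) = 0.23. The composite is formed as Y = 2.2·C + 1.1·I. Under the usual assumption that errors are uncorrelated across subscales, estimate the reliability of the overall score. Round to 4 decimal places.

0.8001

Var(Y) = 2.2²·18.5² + 1.1²·5.7² + 2·[2.42·18.5·5.7·0.23] = 1695.8 + 117.387 = 1813.19.
Under uncorrelated errors the observed covariances equal the true-score covariances, so only the own-variance terms attenuate.
True-score variance = [2.2²·18.5²·0.79 + 1.1²·5.7²·0.63] + 117.387 = 1333.39 + 117.387 = 1450.78.
Reliability = 1450.78 / 1813.19 = 0.8001.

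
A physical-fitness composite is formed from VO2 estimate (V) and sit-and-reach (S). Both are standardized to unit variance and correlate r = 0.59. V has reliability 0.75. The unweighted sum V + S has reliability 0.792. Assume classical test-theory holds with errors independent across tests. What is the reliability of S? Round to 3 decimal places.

Var(V+S) = 2 + 2·0.59 = 3.180.
True-score variance = ρ_V + ρ_S + 2·0.59, so 0.792 = (0.75 + ρ_S + 1.18) / 3.180.
ρ_S = 0.792·3.180 − 0.75 − 1.18 = 0.589.

0.589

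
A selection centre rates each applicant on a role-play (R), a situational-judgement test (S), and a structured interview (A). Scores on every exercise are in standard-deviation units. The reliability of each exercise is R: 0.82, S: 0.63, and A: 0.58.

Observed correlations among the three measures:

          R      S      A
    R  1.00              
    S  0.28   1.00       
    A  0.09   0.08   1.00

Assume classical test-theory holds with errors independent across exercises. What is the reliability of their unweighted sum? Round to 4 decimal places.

0.7513

Var(R+S+A) = 3 + 2·[0.28 + 0.09 + 0.08] = 3 + 0.9 = 3.9.
Under uncorrelated errors the observed covariances equal the true-score covariances, so only the own-variance terms attenuate.
True-score variance = [0.82 + 0.63 + 0.58] + 0.9 = 2.03 + 0.9 = 2.93.
Reliability = 2.93 / 3.9 = 0.7513.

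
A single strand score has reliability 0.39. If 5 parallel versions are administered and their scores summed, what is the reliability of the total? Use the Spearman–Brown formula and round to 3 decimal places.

ρ_k = kρ / (1 + (k−1)ρ) = 5·0.39 / (1 + 4·0.39) = 1.950 / 2.560 = 0.762.

0.762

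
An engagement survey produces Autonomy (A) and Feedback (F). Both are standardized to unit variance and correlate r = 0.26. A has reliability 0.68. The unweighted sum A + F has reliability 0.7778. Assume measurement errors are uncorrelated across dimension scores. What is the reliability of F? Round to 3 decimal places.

0.760

Var(A+F) = 2 + 2·0.26 = 2.520.
True-score variance = ρ_A + ρ_F + 2·0.26, so 0.7778 = (0.68 + ρ_F + 0.52) / 2.520.
ρ_F = 0.7778·2.520 − 0.68 − 0.52 = 0.760.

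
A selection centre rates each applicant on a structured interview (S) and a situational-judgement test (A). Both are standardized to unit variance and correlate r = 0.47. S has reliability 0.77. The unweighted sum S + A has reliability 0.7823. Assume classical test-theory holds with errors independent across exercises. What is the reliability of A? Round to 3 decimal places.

0.590

Var(S+A) = 2 + 2·0.47 = 2.940.
True-score variance = ρ_S + ρ_A + 2·0.47, so 0.7823 = (0.77 + ρ_A + 0.94) / 2.940.
ρ_A = 0.7823·2.940 − 0.77 − 0.94 = 0.590.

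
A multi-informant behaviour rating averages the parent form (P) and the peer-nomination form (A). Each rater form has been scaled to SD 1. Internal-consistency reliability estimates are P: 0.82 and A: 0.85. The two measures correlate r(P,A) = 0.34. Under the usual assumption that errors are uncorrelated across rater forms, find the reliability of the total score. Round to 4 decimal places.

0.8769

Var(P+A) = 2 + 2·[0.34] = 2 + 0.68 = 2.68.
Under uncorrelated errors the observed covariances equal the true-score covariances, so only the own-variance terms attenuate.
True-score variance = [0.82 + 0.85] + 0.68 = 1.67 + 0.68 = 2.35.
Reliability = 2.35 / 2.68 = 0.8769.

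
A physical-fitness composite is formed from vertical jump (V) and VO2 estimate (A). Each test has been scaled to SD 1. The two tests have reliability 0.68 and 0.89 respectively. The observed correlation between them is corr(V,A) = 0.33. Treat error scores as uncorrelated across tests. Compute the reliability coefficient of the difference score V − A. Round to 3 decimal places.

0.679

Var(V−A) = 1 + 1 − 2·0.33 = 2 − 0.66 = 1.34.
Under uncorrelated errors the observed covariances equal the true-score covariances, so only the own-variance terms attenuate.
True-score variance = [0.68 + 0.89] − 0.66 = 1.57 − 0.66 = 0.91.
Reliability = 0.91 / 1.34 = 0.679.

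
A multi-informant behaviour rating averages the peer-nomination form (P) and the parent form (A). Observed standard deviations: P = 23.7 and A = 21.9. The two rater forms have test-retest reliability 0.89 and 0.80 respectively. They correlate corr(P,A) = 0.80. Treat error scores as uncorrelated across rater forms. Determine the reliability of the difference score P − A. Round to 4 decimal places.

0.2520

Var(P−A) = 23.7² + 21.9² − 2·23.7·21.9·0.80 = 1041.3 − 830.448 = 210.852.
With uncorrelated errors the cross-covariances are all true-score covariance, so they carry over unchanged; only the diagonal terms shrink to ρᵢσᵢ².
True-score variance = [23.7²·0.89 + 21.9²·0.80] − 830.448 = 883.592 − 830.448 = 53.1441.
Reliability = 53.1441 / 210.852 = 0.2520.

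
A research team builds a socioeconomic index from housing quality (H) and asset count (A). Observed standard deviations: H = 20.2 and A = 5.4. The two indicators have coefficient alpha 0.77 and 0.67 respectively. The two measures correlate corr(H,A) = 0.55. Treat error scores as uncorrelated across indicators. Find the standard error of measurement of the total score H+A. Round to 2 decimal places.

10.17

Var(total) = 437.2 + 119.988 = 557.188.
True-score variance = 333.728 + 119.988 = 453.716, so reliability = 0.8143.
Error variance = 557.188 − 453.716 = 103.472; SEM = √103.472 = 10.17.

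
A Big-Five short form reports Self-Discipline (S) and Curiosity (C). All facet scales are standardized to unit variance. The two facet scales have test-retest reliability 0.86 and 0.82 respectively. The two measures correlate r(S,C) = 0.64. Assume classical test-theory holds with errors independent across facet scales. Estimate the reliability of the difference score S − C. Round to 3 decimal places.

0.556

Var(S−C) = 1 + 1 − 2·0.64 = 2 − 1.28 = 0.72.
With uncorrelated errors the cross-covariances are all true-score covariance, so they carry over unchanged; only the diagonal terms shrink to ρᵢσᵢ².
True-score variance = [0.86 + 0.82] − 1.28 = 1.68 − 1.28 = 0.4.
Reliability = 0.4 / 0.72 = 0.556.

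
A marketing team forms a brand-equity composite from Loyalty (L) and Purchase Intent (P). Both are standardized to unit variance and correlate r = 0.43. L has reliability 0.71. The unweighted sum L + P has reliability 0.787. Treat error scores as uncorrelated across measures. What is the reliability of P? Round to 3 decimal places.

0.681

Var(L+P) = 2 + 2·0.43 = 2.860.
True-score variance = ρ_L + ρ_P + 2·0.43, so 0.787 = (0.71 + ρ_P + 0.86) / 2.860.
ρ_P = 0.787·2.860 − 0.71 − 0.86 = 0.681.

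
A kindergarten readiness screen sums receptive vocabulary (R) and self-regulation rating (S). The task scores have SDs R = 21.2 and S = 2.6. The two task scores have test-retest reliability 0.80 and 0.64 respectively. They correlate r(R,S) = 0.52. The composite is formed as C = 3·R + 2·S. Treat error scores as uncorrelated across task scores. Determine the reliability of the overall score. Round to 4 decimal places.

Var(C) = 3²·21.2² + 2²·2.6² + 2·[6·21.2·2.6·0.52] = 4072 + 343.949 = 4415.95.
Under uncorrelated errors the observed covariances equal the true-score covariances, so only the own-variance terms attenuate.
True-score variance = [3²·21.2²·0.80 + 2²·2.6²·0.64] + 343.949 = 3253.27 + 343.949 = 3597.22.
Reliability = 3597.22 / 4415.95 = 0.8146.

0.8146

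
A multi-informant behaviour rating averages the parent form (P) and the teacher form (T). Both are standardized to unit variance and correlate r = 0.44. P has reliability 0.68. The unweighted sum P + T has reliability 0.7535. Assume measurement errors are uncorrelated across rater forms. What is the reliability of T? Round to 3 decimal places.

Var(P+T) = 2 + 2·0.44 = 2.880.
True-score variance = ρ_P + ρ_T + 2·0.44, so 0.7535 = (0.68 + ρ_T + 0.88) / 2.880.
ρ_T = 0.7535·2.880 − 0.68 − 0.88 = 0.610.

0.610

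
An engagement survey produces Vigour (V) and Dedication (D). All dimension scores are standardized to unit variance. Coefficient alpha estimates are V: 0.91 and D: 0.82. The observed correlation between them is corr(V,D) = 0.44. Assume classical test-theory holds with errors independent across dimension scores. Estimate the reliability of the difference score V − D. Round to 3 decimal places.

Var(V−D) = 1 + 1 − 2·0.44 = 2 − 0.88 = 1.12.
Under uncorrelated errors the observed covariances equal the true-score covariances, so only the own-variance terms attenuate.
True-score variance = [0.91 + 0.82] − 0.88 = 1.73 − 0.88 = 0.85.
Reliability = 0.85 / 1.12 = 0.759.

0.759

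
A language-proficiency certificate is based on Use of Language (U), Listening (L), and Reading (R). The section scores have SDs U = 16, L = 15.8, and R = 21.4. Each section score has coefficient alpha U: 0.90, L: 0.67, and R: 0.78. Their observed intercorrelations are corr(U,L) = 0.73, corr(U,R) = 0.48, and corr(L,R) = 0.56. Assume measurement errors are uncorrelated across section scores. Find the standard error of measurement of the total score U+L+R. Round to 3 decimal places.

14.448

Var(total) = 963.6 + 1076.49 = 2040.09.
True-score variance = 754.868 + 1076.49 = 1831.35, so reliability = 0.8977.
Error variance = 2040.09 − 1831.35 = 208.732; SEM = √208.732 = 14.448.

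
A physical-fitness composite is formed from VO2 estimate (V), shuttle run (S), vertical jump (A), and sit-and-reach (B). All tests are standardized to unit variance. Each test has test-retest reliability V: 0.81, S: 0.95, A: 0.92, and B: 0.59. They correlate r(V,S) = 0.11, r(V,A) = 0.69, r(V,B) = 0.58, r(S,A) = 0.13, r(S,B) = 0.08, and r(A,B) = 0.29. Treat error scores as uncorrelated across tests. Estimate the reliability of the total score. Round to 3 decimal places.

0.906

Var(V+S+A+B) = 4 + 2·[0.11 + 0.69 + 0.58 + 0.13 + 0.08 + 0.29] = 4 + 3.76 = 7.76.
Under uncorrelated errors the observed covariances equal the true-score covariances, so only the own-variance terms attenuate.
True-score variance = [0.81 + 0.95 + 0.92 + 0.59] + 3.76 = 3.27 + 3.76 = 7.03.
Reliability = 7.03 / 7.76 = 0.906.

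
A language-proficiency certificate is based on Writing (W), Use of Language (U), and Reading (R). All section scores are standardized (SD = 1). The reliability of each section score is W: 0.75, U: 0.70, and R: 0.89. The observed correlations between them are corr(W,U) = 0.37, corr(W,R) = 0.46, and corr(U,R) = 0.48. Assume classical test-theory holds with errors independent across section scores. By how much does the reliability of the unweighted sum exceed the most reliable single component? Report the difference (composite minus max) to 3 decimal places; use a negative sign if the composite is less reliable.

-0.007

Var(sum) = 3 + 2.62 = 5.62; true-score variance = 2.34 + 2.62 = 4.96; composite reliability = 0.8826.
Max component reliability = 0.8900.
Difference = 0.8826 − 0.8900 = -0.007.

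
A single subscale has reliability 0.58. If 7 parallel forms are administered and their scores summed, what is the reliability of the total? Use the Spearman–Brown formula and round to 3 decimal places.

0.906

ρ_k = kρ / (1 + (k−1)ρ) = 7·0.58 / (1 + 6·0.58) = 4.060 / 4.480 = 0.906.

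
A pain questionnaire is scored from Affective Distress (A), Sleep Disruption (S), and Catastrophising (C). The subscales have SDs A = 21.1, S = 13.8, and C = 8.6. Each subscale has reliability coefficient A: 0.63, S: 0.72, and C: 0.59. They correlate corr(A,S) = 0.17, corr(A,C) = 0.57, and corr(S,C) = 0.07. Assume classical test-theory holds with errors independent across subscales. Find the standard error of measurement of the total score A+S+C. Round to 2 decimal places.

15.76

Var(total) = 709.61 + 322.481 = 1032.09.
True-score variance = 461.236 + 322.481 = 783.716, so reliability = 0.7593.
Error variance = 1032.09 − 783.716 = 248.374; SEM = √248.374 = 15.76.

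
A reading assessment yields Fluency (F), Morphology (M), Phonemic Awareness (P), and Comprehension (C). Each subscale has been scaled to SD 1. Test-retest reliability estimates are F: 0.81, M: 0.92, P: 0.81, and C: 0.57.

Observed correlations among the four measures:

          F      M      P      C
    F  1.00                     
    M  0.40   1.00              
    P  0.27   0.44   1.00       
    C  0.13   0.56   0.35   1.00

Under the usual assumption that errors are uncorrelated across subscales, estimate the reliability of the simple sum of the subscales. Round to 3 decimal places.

0.893

Var(F+M+P+C) = 4 + 2·[0.40 + 0.27 + 0.13 + 0.44 + 0.56 + 0.35] = 4 + 4.3 = 8.3.
Under uncorrelated errors the observed covariances equal the true-score covariances, so only the own-variance terms attenuate.
True-score variance = [0.81 + 0.92 + 0.81 + 0.57] + 4.3 = 3.11 + 4.3 = 7.41.
Reliability = 7.41 / 8.3 = 0.893.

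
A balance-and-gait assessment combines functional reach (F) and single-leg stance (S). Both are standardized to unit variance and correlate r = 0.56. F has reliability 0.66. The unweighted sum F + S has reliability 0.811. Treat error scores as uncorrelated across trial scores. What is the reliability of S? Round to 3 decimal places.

0.750

Var(F+S) = 2 + 2·0.56 = 3.120.
True-score variance = ρ_F + ρ_S + 2·0.56, so 0.811 = (0.66 + ρ_S + 1.12) / 3.120.
ρ_S = 0.811·3.120 − 0.66 − 1.12 = 0.750.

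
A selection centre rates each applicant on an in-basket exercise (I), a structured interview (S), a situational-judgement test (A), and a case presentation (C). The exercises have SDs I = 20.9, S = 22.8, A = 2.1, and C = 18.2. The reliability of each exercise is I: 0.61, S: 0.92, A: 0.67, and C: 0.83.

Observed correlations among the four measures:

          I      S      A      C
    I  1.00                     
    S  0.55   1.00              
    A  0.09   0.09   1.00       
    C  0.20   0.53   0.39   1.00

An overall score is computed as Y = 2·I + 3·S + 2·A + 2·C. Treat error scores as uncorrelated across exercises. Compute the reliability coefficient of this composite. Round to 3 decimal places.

0.910

Var(Y) = 2²·20.9² + 3²·22.8² + 2²·2.1² + 2²·18.2² + 2·[6·20.9·22.8·0.55 + 4·20.9·2.1·0.09 + 4·20.9·18.2·0.20 + 6·22.8·2.1·0.09 + 6·22.8·18.2·0.53 + 4·2.1·18.2·0.39] = 7768.4 + 6595.34 = 14363.7.
Because errors are independent across components, Cov(Tᵢ,Tⱼ) = Cov(Xᵢ,Xⱼ); the off-diagonal part of the true-score variance is the same as above.
True-score variance = [2²·20.9²·0.61 + 3²·22.8²·0.92 + 2²·2.1²·0.67 + 2²·18.2²·0.83] + 6595.34 = 6481.63 + 6595.34 = 13077.
Reliability = 13077 / 14363.7 = 0.910.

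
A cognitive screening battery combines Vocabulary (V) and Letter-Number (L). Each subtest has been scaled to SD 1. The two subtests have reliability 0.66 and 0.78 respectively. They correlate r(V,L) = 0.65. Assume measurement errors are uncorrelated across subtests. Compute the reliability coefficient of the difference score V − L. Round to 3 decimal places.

0.200

Var(V−L) = 1 + 1 − 2·0.65 = 2 − 1.3 = 0.7.
Under uncorrelated errors the observed covariances equal the true-score covariances, so only the own-variance terms attenuate.
True-score variance = [0.66 + 0.78] − 1.3 = 1.44 − 1.3 = 0.14.
Reliability = 0.14 / 0.7 = 0.200.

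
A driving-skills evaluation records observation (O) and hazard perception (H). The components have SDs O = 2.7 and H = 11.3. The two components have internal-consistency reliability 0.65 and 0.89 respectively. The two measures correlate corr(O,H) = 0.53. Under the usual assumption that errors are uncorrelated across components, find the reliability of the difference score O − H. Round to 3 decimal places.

Var(O−H) = 2.7² + 11.3² − 2·2.7·11.3·0.53 = 134.98 − 32.3406 = 102.639.
Under uncorrelated errors the observed covariances equal the true-score covariances, so only the own-variance terms attenuate.
True-score variance = [2.7²·0.65 + 11.3²·0.89] − 32.3406 = 118.383 − 32.3406 = 86.042.
Reliability = 86.042 / 102.639 = 0.838.

0.838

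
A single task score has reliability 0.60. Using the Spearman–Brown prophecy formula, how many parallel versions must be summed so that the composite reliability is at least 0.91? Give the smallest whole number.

k ≥ ρ*(1−ρ₁)/(ρ₁(1−ρ*)) = 0.91·0.40 / (0.60·0.09) = 6.741.
Smallest integer k = 7.

7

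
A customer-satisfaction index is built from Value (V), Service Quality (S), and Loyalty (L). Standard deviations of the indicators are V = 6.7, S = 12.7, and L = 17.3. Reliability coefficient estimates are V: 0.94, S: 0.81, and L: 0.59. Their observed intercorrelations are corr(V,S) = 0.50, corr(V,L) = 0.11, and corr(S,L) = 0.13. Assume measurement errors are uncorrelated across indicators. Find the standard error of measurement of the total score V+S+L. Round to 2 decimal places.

12.49

Var(total) = 505.47 + 167.715 = 673.185.
True-score variance = 349.423 + 167.715 = 517.137, so reliability = 0.7682.
Error variance = 673.185 − 517.137 = 156.047; SEM = √156.047 = 12.49.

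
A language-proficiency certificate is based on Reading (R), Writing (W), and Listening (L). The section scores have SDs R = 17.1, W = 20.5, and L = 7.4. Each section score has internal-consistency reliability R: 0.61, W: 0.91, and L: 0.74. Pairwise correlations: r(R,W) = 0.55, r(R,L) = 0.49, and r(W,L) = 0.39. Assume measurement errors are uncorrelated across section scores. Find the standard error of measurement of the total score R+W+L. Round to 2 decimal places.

12.89

Var(total) = 767.42 + 627.94 = 1395.36.
True-score variance = 601.32 + 627.94 = 1229.26, so reliability = 0.8810.
Error variance = 1395.36 − 1229.26 = 166.1; SEM = √166.1 = 12.89.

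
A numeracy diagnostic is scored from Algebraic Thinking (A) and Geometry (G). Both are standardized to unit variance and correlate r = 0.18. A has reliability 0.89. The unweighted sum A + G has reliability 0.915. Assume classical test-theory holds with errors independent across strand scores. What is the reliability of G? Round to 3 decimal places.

0.909

Var(A+G) = 2 + 2·0.18 = 2.360.
True-score variance = ρ_A + ρ_G + 2·0.18, so 0.915 = (0.89 + ρ_G + 0.36) / 2.360.
ρ_G = 0.915·2.360 − 0.89 − 0.36 = 0.909.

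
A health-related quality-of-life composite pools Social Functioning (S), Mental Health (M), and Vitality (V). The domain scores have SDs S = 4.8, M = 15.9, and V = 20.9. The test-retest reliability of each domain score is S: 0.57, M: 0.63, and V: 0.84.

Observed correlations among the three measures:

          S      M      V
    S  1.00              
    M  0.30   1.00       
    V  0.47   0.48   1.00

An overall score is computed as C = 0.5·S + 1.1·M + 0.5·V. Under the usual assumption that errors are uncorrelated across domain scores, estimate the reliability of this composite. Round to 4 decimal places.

0.7936

Var(C) = 0.5²·4.8² + 1.1²·15.9² + 0.5²·20.9² + 2·[0.55·4.8·15.9·0.30 + 0.25·4.8·20.9·0.47 + 0.55·15.9·20.9·0.48] = 420.863 + 224.22 = 645.083.
Because errors are independent across components, Cov(Tᵢ,Tⱼ) = Cov(Xᵢ,Xⱼ); the off-diagonal part of the true-score variance is the same as above.
True-score variance = [0.5²·4.8²·0.57 + 1.1²·15.9²·0.63 + 0.5²·20.9²·0.84] + 224.22 = 287.73 + 224.22 = 511.951.
Reliability = 511.951 / 645.083 = 0.7936.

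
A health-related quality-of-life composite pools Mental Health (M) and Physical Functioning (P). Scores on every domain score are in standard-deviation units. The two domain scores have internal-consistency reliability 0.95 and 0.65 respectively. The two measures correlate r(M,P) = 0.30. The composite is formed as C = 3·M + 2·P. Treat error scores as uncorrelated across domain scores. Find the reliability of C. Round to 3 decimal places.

Var(C) = 3² + 2² + 2·[6·0.30] = 13 + 3.6 = 16.6.
With uncorrelated errors the cross-covariances are all true-score covariance, so they carry over unchanged; only the diagonal terms shrink to ρᵢσᵢ².
True-score variance = [3²·0.95 + 2²·0.65] + 3.6 = 11.15 + 3.6 = 14.75.
Reliability = 14.75 / 16.6 = 0.889.

0.889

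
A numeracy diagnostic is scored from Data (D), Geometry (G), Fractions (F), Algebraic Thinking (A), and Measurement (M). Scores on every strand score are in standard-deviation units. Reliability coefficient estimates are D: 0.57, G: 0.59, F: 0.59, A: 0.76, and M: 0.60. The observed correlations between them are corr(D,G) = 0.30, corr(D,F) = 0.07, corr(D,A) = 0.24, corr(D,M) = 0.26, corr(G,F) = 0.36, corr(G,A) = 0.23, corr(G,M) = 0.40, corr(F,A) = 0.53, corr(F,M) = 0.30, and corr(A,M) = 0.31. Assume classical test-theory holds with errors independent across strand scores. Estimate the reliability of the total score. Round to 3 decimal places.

Var(D+G+F+A+M) = 5 + 2·[0.30 + 0.07 + 0.24 + 0.26 + 0.36 + 0.23 + 0.40 + 0.53 + 0.30 + 0.31] = 5 + 6 = 11.
Because errors are independent across components, Cov(Tᵢ,Tⱼ) = Cov(Xᵢ,Xⱼ); the off-diagonal part of the true-score variance is the same as above.
True-score variance = [0.57 + 0.59 + 0.59 + 0.76 + 0.60] + 6 = 3.11 + 6 = 9.11.
Reliability = 9.11 / 11 = 0.828.

0.828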